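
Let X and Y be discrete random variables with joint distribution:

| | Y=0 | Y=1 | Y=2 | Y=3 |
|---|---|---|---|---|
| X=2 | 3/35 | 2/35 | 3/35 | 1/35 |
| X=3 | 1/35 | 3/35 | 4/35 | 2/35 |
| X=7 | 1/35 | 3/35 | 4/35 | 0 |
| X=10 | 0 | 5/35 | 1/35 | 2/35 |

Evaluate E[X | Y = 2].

14/3

P(Y = 2) = 12/35.
Summing X·P(X=x,Y=y) over the conditioning event gives 8/5.
E[X | Y = 2] = (8/5) / (12/35) = 14/3.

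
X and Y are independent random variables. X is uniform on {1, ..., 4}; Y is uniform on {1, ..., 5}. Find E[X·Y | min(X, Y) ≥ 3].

14

P(min(X, Y) ≥ 3) = 3/10.
Summing XY·P(x,y) over outcomes with min(X, Y) ≥ 3 gives 21/5.
E[X·Y | min(X, Y) ≥ 3] = (21/5) / (3/10) = 14.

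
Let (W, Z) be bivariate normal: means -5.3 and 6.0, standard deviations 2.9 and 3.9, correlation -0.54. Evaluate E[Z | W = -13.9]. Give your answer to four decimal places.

For a bivariate normal, E[Z | W=x] = μ_Z + ρ·(σ_Z/σ_W)·(x − μ_W).
E[Z | W=-13.9] = 6.0 + (-0.54)·(3.9/2.9)·(-13.9 − (-5.3)) = 6.0 + (-0.72621)·(-8.6) = 12.2454.

12.2454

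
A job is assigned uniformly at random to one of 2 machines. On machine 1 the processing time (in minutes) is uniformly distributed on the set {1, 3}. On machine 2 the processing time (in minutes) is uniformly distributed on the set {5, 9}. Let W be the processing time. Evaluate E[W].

E[W | machine 1] = (1+3)/2 = 2.
E[W | machine 2] = (5+9)/2 = 7.
E[W] = (1/2)·(2) + (1/2)·(7) = 9/2.

9/2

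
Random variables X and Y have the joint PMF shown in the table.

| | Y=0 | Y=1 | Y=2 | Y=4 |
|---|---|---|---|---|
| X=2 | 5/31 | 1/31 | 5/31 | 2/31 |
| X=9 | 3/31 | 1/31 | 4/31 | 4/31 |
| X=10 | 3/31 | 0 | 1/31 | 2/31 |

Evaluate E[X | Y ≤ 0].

67/11

P(Y ≤ 0) = 11/31.
Summing X·P(X=x,Y=y) over the conditioning event gives 67/31.
E[X | Y ≤ 0] = (67/31) / (11/31) = 67/11.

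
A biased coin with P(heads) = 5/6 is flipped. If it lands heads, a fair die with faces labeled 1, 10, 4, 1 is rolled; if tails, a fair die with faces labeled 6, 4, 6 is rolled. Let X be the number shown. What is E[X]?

38/9

E[X | heads] = (1+10+4+1)/4 = 4.
E[X | tails] = (6+4+6)/3 = 16/3.
By the law of total expectation,
E[X] = (5/6)·(4) + (1/6)·(16/3) = 38/9.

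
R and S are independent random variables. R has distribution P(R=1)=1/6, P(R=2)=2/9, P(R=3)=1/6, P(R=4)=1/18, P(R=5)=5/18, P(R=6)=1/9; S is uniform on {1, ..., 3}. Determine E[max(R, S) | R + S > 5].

64/13

P(R + S > 5) = 13/27.
Summing max(R,S)·P(x,y) over outcomes with R + S > 5 gives 64/27.
E[max(R, S) | R + S > 5] = (64/27) / (13/27) = 64/13.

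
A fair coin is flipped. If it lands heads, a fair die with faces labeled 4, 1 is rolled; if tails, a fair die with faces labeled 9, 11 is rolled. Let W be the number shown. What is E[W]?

25/4

E[W | heads] = (4+1)/2 = 5/2.
E[W | tails] = (9+11)/2 = 10.
E[W] = (1/2)·(5/2) + (1/2)·(10) = 25/4.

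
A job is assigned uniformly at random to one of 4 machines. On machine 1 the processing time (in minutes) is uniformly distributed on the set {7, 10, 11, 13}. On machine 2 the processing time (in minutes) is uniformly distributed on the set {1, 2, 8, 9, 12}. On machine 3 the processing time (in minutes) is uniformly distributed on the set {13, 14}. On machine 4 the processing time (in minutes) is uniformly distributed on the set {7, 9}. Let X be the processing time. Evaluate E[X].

763/80

E[X | machine 1] = (7+10+11+13)/4 = 41/4.
E[X | machine 2] = (1+2+8+9+12)/5 = 32/5.
E[X | machine 3] = (13+14)/2 = 27/2.
E[X | machine 4] = (7+9)/2 = 8.
By the law of total expectation,
E[X] = (1/4)·(41/4) + (1/4)·(32/5) + (1/4)·(27/2) + (1/4)·(8) = 763/80.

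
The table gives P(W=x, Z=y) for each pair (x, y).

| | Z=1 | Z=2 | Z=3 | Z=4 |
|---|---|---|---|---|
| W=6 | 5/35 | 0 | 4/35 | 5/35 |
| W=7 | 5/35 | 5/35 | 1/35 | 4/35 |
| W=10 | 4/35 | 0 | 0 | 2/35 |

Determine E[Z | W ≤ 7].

P(W ≤ 7) = 29/35.
Summing Z·P(W=x,Z=y) over the conditioning event gives 71/35.
E[Z | W ≤ 7] = (71/35) / (29/35) = 71/29.

71/29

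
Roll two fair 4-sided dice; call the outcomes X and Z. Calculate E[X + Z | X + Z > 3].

72/13

P(X + Z > 3) = 13/16.
Summing (X+Z)·P(x,y) over outcomes with X + Z > 3 gives 9/2.
E[X + Z | X + Z > 3] = (9/2) / (13/16) = 72/13.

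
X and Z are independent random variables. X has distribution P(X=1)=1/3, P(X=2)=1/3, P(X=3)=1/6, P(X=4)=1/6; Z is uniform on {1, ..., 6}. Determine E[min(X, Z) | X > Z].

P(X > Z) = 7/36.
Summing min(X,Z)·P(x,y) over outcomes with X > Z gives 11/36.
E[min(X, Z) | X > Z] = (11/36) / (7/36) = 11/7.

11/7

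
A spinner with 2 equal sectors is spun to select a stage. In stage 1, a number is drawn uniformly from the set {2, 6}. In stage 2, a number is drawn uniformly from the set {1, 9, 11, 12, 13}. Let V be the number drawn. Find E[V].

33/5

E[V | stage 1] = (2+6)/2 = 4.
E[V | stage 2] = (1+9+11+12+13)/5 = 46/5.
By the law of total expectation,
E[V] = (1/2)·(4) + (1/2)·(46/5) = 33/5.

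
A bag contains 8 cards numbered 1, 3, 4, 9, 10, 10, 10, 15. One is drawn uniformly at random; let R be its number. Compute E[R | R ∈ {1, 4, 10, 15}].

25/3

P(R ∈ {1, 4, 10, 15}) = 3/4.
Σ over the event: 1·1/8 + 4·1/8 + 10·3/8 + 15·1/8 = 25/4.
E[R | R ∈ {1, 4, 10, 15}] = (25/4) / (3/4) = 25/3.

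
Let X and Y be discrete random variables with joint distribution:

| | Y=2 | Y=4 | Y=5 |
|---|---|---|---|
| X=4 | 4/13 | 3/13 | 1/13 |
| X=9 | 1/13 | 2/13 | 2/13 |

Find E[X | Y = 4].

P(Y = 4) = 5/13.
Σ X·P over the event = 4·(3/13) + 9·(2/13) = 30/13.
E[X | Y = 4] = (30/13) / (5/13) = 6.

6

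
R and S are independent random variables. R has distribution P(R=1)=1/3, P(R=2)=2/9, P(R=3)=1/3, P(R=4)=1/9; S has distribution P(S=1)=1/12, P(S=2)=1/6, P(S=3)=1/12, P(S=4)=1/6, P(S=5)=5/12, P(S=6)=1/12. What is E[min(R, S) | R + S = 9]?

29/8

P(R + S = 9) = 2/27.
Summing min(R,S)·P(x,y) over outcomes with R + S = 9 gives 29/108.
E[min(R, S) | R + S = 9] = (29/108) / (2/27) = 29/8.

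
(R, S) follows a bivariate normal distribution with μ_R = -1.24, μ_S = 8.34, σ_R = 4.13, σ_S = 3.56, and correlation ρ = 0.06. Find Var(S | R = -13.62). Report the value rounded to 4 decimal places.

For a bivariate normal, Var(S | R=x) = σ_S²(1 − ρ²).
Var(S | R=-13.62) = (3.56)²·(1 − (0.06)²) = 12.6736·0.9964 = 12.6280.

12.6280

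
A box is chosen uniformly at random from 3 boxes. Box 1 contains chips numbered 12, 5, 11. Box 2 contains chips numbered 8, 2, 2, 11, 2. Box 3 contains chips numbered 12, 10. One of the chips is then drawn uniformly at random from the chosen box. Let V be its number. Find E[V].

E[V | box 1] = (12+5+11)/3 = 28/3.
E[V | box 2] = (8+2+2+11+2)/5 = 5.
E[V | box 3] = (12+10)/2 = 11.
E[V] = (1/3)·(28/3) + (1/3)·(5) + (1/3)·(11) = 76/9.

76/9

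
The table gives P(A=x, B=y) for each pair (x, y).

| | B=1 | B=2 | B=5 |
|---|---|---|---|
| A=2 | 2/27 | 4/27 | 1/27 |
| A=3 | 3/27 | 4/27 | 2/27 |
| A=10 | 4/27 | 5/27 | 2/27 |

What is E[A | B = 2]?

70/13

P(B = 2) = 13/27.
Summing A·P(A=x,B=y) over the conditioning event gives 70/27.
E[A | B = 2] = (70/27) / (13/27) = 70/13.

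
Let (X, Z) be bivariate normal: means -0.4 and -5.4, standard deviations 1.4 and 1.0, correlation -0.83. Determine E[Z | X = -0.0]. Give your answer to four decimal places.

-5.6371

For a bivariate normal, E[Z | X=x] = μ_Z + ρ·(σ_Z/σ_X)·(x − μ_X).
E[Z | X=-0.0] = -5.4 + (-0.83)·(1.0/1.4)·(-0.0 − (-0.4)) = -5.4 + (-0.59286)·(0.4) = -5.6371.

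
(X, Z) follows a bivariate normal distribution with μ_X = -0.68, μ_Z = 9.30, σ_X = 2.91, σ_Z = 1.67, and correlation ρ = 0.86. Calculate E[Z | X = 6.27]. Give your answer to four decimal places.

12.7301

E[Z | X=x] = μ_Z + ρ(σ_Z/σ_X)(x − μ_X) for jointly normal variables.
E[Z | X=6.27] = 9.30 + (0.86)·(1.67/2.91)·(6.27 − (-0.68)) = 9.30 + (0.49354)·(6.95) = 12.7301.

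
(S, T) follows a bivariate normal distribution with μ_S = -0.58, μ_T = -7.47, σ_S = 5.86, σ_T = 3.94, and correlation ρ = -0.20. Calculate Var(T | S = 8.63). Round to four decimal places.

14.9027

Var(T | S=x) = (1 − ρ²)·σ_T².
Var(T | S=8.63) = (3.94)²·(1 − (-0.20)²) = 15.5236·0.96 = 14.9027.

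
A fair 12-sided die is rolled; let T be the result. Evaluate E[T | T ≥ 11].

23/2

Given T ≥ 11, T is equally likely to be any of {11, 12}.
E[T | T ≥ 11] = (11 + 12) / 2 = 23/2.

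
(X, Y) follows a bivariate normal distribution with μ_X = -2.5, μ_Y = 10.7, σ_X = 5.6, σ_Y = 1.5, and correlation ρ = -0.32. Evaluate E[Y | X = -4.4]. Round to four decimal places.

For a bivariate normal, E[Y | X=x] = μ_Y + ρ·(σ_Y/σ_X)·(x − μ_X).
E[Y | X=-4.4] = 10.7 + (-0.32)·(1.5/5.6)·(-4.4 − (-2.5)) = 10.7 + (-0.085714)·(-1.9) = 10.8629.

10.8629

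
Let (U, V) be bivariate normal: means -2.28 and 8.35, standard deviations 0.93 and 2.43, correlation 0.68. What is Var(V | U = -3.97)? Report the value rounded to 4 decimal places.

3.1745

For a bivariate normal, Var(V | U=x) = σ_V²(1 − ρ²).
Var(V | U=-3.97) = (2.43)²·(1 − (0.68)²) = 5.9049·0.5376 = 3.1745.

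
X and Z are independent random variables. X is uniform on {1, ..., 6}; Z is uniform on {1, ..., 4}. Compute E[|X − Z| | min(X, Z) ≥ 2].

23/15

P(min(X, Z) ≥ 2) = 5/8.
Summing |X−Z|·P(x,y) over outcomes with min(X, Z) ≥ 2 gives 23/24.
E[|X − Z| | min(X, Z) ≥ 2] = (23/24) / (5/8) = 23/15.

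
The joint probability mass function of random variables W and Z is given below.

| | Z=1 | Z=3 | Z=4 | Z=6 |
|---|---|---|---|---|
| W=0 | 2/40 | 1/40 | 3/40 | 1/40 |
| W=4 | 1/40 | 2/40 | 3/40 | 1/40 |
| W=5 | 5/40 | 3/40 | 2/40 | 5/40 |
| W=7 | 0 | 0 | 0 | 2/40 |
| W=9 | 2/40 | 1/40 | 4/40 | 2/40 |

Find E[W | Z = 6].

61/11

P(Z = 6) = 11/40.
Σ W·P over the event = 0·(1/40) + 4·(1/40) + 5·(5/40) + 7·(2/40) + 9·(2/40) = 61/40.
E[W | Z = 6] = (61/40) / (11/40) = 61/11.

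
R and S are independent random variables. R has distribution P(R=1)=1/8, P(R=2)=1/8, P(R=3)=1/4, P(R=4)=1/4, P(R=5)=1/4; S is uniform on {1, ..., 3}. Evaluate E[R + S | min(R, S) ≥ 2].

87/14

P(min(R, S) ≥ 2) = 7/12.
Summing (R+S)·P(x,y) over outcomes with min(R, S) ≥ 2 gives 29/8.
E[R + S | min(R, S) ≥ 2] = (29/8) / (7/12) = 87/14.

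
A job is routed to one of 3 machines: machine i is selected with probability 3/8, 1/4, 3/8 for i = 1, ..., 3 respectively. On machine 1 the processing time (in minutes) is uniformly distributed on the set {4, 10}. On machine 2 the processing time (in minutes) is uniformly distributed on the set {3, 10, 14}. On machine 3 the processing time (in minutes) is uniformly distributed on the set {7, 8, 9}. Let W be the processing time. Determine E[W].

63/8

E[W | machine 1] = (4+10)/2 = 7.
E[W | machine 2] = (3+10+14)/3 = 9.
E[W | machine 3] = (7+8+9)/3 = 8.
By the law of total expectation,
E[W] = (3/8)·(7) + (1/4)·(9) + (3/8)·(8) = 63/8.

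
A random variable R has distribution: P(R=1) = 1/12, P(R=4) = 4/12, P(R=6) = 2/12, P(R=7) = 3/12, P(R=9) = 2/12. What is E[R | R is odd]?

20/3

P(R is odd) = 1/2.
Σ over the event: 1·1/12 + 7·1/4 + 9·1/6 = 10/3.
E[R | R is odd] = (10/3) / (1/2) = 20/3.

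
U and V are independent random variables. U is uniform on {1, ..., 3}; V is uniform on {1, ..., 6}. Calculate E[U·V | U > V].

11/3

Outcomes with U > V: (2,1), (3,1), (3,2), each with probability 1/18.
E[U·V | U > V] = (2 + 3 + 6) / 3 = 11/3.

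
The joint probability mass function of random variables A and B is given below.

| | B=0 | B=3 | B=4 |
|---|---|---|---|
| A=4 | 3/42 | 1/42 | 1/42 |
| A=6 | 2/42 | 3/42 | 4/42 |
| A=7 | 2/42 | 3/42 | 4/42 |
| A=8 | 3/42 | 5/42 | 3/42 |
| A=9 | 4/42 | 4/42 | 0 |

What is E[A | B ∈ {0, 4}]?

P(B ∈ {0, 4}) = 13/21.
Summing A·P(A=x,B=y) over the conditioning event gives 89/21.
E[A | B ∈ {0, 4}] = (89/21) / (13/21) = 89/13.

89/13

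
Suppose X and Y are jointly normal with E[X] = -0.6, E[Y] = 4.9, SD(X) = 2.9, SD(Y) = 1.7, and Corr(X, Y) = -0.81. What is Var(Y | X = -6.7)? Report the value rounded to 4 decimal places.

0.9939

For a bivariate normal, Var(Y | X=x) = σ_Y²(1 − ρ²).
Var(Y | X=-6.7) = (1.7)²·(1 − (-0.81)²) = 2.89·0.3439 = 0.9939.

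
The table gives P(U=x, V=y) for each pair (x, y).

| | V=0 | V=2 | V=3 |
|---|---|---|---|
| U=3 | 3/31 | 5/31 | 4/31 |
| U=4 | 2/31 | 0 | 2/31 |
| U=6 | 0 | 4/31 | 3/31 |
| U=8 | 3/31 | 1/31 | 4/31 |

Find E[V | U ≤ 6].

P(U ≤ 6) = 23/31.
Σ V·P over the event = 0·(3/31) + 2·(5/31) + 3·(4/31) + 0·(2/31) + 3·(2/31) + 2·(4/31) + 3·(3/31) = 45/31.
E[V | U ≤ 6] = (45/31) / (23/31) = 45/23.

45/23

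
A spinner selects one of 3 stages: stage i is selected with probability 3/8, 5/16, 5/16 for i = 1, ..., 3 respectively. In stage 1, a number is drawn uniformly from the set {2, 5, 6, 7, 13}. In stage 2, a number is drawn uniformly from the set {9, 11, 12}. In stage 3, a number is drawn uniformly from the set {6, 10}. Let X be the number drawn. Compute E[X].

997/120

E[X | stage 1] = (2+5+6+7+13)/5 = 33/5.
E[X | stage 2] = (9+11+12)/3 = 32/3.
E[X | stage 3] = (6+10)/2 = 8.
E[X] = (3/8)·(33/5) + (5/16)·(32/3) + (5/16)·(8) = 997/120.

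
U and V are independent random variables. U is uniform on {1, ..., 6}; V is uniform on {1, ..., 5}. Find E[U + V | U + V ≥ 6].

P(U + V ≥ 6) = 2/3.
Summing (U+V)·P(x,y) over outcomes with U + V ≥ 6 gives 31/6.
E[U + V | U + V ≥ 6] = (31/6) / (2/3) = 31/4.

31/4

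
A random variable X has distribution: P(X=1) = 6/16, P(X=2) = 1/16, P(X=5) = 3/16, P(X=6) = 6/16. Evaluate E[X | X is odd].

7/3

P(X is odd) = 9/16.
Σ over the event: 1·3/8 + 5·3/16 = 21/16.
E[X | X is odd] = (21/16) / (9/16) = 7/3.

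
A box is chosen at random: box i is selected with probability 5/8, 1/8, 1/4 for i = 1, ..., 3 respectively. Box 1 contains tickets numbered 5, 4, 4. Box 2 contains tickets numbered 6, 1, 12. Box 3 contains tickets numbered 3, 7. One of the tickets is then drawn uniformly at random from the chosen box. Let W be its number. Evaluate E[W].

19/4

E[W | box 1] = (5+4+4)/3 = 13/3.
E[W | box 2] = (6+1+12)/3 = 19/3.
E[W | box 3] = (3+7)/2 = 5.
By the law of total expectation,
E[W] = (5/8)·(13/3) + (1/8)·(19/3) + (1/4)·(5) = 19/4.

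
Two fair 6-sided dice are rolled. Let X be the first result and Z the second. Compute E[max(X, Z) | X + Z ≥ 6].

67/13

P(X + Z ≥ 6) = 13/18.
Summing max(X,Z)·P(x,y) over outcomes with X + Z ≥ 6 gives 67/18.
E[max(X, Z) | X + Z ≥ 6] = (67/18) / (13/18) = 67/13.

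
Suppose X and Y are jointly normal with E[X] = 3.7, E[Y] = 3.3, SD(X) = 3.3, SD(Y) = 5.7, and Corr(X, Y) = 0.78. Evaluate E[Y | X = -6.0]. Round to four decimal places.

-9.7685

The regression of Y on X has slope ρ·σ_Y/σ_X and passes through (μ_X, μ_Y).
E[Y | X=-6.0] = 3.3 + (0.78)·(5.7/3.3)·(-6.0 − (3.7)) = 3.3 + (1.34727)·(-9.7) = -9.7685.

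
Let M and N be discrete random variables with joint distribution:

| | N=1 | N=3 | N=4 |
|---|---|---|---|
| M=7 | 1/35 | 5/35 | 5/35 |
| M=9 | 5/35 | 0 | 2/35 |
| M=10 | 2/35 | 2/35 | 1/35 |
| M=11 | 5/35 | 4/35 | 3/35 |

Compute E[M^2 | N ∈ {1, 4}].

P(N ∈ {1, 4}) = 24/35.
Σ M^2·P over the event = 49·(1/35) + 49·(5/35) + 81·(5/35) + 81·(2/35) + 100·(2/35) + 100·(1/35) + 121·(5/35) + 121·(3/35) = 2129/35.
E[M^2 | N ∈ {1, 4}] = (2129/35) / (24/35) = 2129/24.

2129/24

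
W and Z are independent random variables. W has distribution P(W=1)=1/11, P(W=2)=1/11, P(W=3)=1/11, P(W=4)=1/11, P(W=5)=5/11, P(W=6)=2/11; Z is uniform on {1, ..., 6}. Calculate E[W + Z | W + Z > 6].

P(W + Z > 6) = 47/66.
Summing (W+Z)·P(x,y) over outcomes with W + Z > 6 gives 419/66.
E[W + Z | W + Z > 6] = (419/66) / (47/66) = 419/47.

419/47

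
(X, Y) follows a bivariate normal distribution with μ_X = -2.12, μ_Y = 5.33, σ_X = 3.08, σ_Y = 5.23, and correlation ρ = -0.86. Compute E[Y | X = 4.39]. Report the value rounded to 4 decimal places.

The regression of Y on X has slope ρ·σ_Y/σ_X and passes through (μ_X, μ_Y).
E[Y | X=4.39] = 5.33 + (-0.86)·(5.23/3.08)·(4.39 − (-2.12)) = 5.33 + (-1.46032)·(6.51) = -4.1767.

-4.1767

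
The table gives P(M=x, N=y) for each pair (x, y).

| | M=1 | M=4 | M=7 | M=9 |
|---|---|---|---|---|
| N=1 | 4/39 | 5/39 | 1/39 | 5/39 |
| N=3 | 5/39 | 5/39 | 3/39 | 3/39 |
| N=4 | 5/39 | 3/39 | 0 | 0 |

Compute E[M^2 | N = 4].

P(N = 4) = 8/39.
Σ M^2·P over the event = 1·(5/39) + 16·(3/39) = 53/39.
E[M^2 | N = 4] = (53/39) / (8/39) = 53/8.

53/8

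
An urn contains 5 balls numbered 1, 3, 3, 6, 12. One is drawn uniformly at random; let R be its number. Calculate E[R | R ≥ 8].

P(R ≥ 8) = 1/5.
Σ over the event: 12·1/5 = 12/5.
E[R | R ≥ 8] = (12/5) / (1/5) = 12.

12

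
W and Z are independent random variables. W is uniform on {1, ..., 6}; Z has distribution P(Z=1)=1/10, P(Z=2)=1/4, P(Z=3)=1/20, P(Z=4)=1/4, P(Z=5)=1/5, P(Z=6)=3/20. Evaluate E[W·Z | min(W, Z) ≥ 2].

142/9

P(min(W, Z) ≥ 2) = 3/4.
Summing WZ·P(x,y) over outcomes with min(W, Z) ≥ 2 gives 71/6.
E[W·Z | min(W, Z) ≥ 2] = (71/6) / (3/4) = 142/9.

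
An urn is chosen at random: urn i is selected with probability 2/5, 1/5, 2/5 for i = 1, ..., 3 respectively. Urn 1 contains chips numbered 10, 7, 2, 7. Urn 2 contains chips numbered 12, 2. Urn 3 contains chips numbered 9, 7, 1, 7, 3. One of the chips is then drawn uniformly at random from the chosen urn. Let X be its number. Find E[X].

E[X | urn 1] = (10+7+2+7)/4 = 13/2.
E[X | urn 2] = (12+2)/2 = 7.
E[X | urn 3] = (9+7+1+7+3)/5 = 27/5.
By the law of total expectation,
E[X] = (2/5)·(13/2) + (1/5)·(7) + (2/5)·(27/5) = 154/25.

154/25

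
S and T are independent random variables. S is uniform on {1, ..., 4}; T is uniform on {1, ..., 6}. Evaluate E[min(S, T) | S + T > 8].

P(S + T > 8) = 1/8.
Summing min(S,T)·P(x,y) over outcomes with S + T > 8 gives 11/24.
E[min(S, T) | S + T > 8] = (11/24) / (1/8) = 11/3.

11/3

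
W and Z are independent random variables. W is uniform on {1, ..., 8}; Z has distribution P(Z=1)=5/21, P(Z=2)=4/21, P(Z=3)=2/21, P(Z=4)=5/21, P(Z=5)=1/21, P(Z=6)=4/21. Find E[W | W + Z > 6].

P(W + Z > 6) = 55/84.
Summing W·P(x,y) over outcomes with W + Z > 6 gives 613/168.
E[W | W + Z > 6] = (613/168) / (55/84) = 613/110.

613/110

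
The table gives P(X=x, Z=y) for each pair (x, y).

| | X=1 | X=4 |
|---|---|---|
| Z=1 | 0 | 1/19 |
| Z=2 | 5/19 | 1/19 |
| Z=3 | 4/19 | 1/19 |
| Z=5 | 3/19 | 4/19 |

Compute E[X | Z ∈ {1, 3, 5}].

31/13

P(Z ∈ {1, 3, 5}) = 13/19.
Σ X·P over the event = 1·(4/19) + 1·(3/19) + 4·(1/19) + 4·(1/19) + 4·(4/19) = 31/19.
E[X | Z ∈ {1, 3, 5}] = (31/19) / (13/19) = 31/13.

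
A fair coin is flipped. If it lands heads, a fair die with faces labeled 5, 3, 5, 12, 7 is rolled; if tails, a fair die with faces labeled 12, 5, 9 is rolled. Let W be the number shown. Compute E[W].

113/15

E[W | heads] = (5+3+5+12+7)/5 = 32/5.
E[W | tails] = (12+5+9)/3 = 26/3.
By the law of total expectation,
E[W] = (1/2)·(32/5) + (1/2)·(26/3) = 113/15.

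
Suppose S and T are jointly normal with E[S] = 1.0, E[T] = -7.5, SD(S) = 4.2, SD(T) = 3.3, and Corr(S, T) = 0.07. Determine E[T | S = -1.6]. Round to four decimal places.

-7.6430

The regression of T on S has slope ρ·σ_T/σ_S and passes through (μ_S, μ_T).
E[T | S=-1.6] = -7.5 + (0.07)·(3.3/4.2)·(-1.6 − (1.0)) = -7.5 + (0.055)·(-2.6) = -7.6430.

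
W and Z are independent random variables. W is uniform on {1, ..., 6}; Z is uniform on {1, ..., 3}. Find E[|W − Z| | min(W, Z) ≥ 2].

Outcomes with min(W, Z) ≥ 2: (2,2), (2,3), (3,2), (3,3), (4,2), (4,3), (5,2), (5,3), (6,2), (6,3), each with probability 1/18.
E[|W − Z| | min(W, Z) ≥ 2] = (0 + 1 + 1 + 0 + 2 + 1 + 3 + 2 + 4 + 3) / 10 = 17/10.

17/10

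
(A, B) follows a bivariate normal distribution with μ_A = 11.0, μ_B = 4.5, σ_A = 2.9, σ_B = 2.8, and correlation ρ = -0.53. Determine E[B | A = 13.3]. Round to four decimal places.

3.3230

The regression of B on A has slope ρ·σ_B/σ_A and passes through (μ_A, μ_B).
E[B | A=13.3] = 4.5 + (-0.53)·(2.8/2.9)·(13.3 − (11.0)) = 4.5 + (-0.51172)·(2.3) = 3.3230.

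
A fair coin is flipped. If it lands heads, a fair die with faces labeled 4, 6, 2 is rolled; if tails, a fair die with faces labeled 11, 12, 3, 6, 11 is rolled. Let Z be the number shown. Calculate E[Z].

63/10

E[Z | heads] = (4+6+2)/3 = 4.
E[Z | tails] = (11+12+3+6+11)/5 = 43/5.
By the law of total expectation,
E[Z] = (1/2)·(4) + (1/2)·(43/5) = 63/10.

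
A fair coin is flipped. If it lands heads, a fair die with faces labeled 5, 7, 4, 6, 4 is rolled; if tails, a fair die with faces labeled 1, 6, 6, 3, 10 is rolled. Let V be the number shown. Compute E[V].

E[V | heads] = (5+7+4+6+4)/5 = 26/5.
E[V | tails] = (1+6+6+3+10)/5 = 26/5.
By the law of total expectation,
E[V] = (1/2)·(26/5) + (1/2)·(26/5) = 26/5.

26/5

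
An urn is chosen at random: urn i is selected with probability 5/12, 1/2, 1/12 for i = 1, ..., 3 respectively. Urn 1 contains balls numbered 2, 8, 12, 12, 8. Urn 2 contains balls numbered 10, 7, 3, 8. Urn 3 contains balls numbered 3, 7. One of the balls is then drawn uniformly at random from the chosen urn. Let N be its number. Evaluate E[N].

89/12

E[N | urn 1] = (2+8+12+12+8)/5 = 42/5.
E[N | urn 2] = (10+7+3+8)/4 = 7.
E[N | urn 3] = (3+7)/2 = 5.
By the law of total expectation,
E[N] = (5/12)·(42/5) + (1/2)·(7) + (1/12)·(5) = 89/12.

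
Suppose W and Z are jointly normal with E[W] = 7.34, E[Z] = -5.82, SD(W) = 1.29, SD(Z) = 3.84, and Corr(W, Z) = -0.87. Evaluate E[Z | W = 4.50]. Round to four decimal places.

1.5349

The regression of Z on W has slope ρ·σ_Z/σ_W and passes through (μ_W, μ_Z).
E[Z | W=4.50] = -5.82 + (-0.87)·(3.84/1.29)·(4.50 − (7.34)) = -5.82 + (-2.58977)·(-2.84) = 1.5349.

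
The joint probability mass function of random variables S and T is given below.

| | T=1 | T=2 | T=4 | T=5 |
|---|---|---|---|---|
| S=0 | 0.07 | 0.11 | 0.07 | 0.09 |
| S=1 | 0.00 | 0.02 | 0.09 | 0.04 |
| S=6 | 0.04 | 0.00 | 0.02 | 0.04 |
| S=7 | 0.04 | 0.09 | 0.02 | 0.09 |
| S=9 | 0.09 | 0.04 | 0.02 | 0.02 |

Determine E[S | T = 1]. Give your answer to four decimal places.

P(T = 1) = 0.24.
Σ S·P over the event = 0·(0.07) + 6·(0.04) + 7·(0.04) + 9·(0.09) = 1.33.
E[S | T = 1] = (1.33) / (0.24) = 5.5417.

5.5417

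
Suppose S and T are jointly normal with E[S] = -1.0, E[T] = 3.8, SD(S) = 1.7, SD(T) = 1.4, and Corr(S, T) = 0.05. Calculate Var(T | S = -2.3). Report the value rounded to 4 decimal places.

Var(T | S=x) = (1 − ρ²)·σ_T².
Var(T | S=-2.3) = (1.4)²·(1 − (0.05)²) = 1.96·0.9975 = 1.9551.

1.9551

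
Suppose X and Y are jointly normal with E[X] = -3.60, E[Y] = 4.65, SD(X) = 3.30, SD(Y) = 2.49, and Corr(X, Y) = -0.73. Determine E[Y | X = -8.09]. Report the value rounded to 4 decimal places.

7.1232

For a bivariate normal, E[Y | X=x] = μ_Y + ρ·(σ_Y/σ_X)·(x − μ_X).
E[Y | X=-8.09] = 4.65 + (-0.73)·(2.49/3.30)·(-8.09 − (-3.60)) = 4.65 + (-0.55082)·(-4.49) = 7.1232.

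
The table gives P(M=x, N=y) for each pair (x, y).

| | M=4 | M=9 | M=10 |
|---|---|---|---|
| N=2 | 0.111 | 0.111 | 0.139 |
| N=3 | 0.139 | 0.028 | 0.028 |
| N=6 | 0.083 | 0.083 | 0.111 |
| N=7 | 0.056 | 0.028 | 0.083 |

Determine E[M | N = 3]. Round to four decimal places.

5.5795

P(N = 3) = 0.195.
Σ M·P over the event = 4·(0.139) + 9·(0.028) + 10·(0.028) = 1.088.
E[M | N = 3] = (1.088) / (0.195) = 5.5795.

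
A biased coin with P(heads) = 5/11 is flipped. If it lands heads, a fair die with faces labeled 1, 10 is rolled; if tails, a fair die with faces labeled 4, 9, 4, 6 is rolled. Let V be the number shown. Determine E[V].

62/11

E[V | heads] = (1+10)/2 = 11/2.
E[V | tails] = (4+9+4+6)/4 = 23/4.
E[V] = (5/11)·(11/2) + (6/11)·(23/4) = 62/11.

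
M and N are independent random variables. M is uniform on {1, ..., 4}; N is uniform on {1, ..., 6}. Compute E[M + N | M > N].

Outcomes with M > N: (2,1), (3,1), (3,2), (4,1), (4,2), (4,3), each with probability 1/24.
E[M + N | M > N] = (3 + 4 + 5 + 5 + 6 + 7) / 6 = 5.

5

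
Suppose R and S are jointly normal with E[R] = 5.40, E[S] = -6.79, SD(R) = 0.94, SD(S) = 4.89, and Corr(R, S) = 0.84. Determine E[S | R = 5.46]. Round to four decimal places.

For a bivariate normal, E[S | R=x] = μ_S + ρ·(σ_S/σ_R)·(x − μ_R).
E[S | R=5.46] = -6.79 + (0.84)·(4.89/0.94)·(5.46 − (5.40)) = -6.79 + (4.3698)·(0.06) = -6.5278.

-6.5278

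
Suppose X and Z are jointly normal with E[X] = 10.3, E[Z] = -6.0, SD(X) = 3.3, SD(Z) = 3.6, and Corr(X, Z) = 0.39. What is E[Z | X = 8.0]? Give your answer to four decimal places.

-6.9785

For a bivariate normal, E[Z | X=x] = μ_Z + ρ·(σ_Z/σ_X)·(x − μ_X).
E[Z | X=8.0] = -6.0 + (0.39)·(3.6/3.3)·(8.0 − (10.3)) = -6.0 + (0.42545)·(-2.3) = -6.9785.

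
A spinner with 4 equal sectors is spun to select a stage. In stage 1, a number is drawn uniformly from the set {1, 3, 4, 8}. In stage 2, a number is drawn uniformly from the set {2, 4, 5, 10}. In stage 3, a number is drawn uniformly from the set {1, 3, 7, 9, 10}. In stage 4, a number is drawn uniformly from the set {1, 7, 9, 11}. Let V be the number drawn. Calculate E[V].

89/16

E[V | stage 1] = (1+3+4+8)/4 = 4.
E[V | stage 2] = (2+4+5+10)/4 = 21/4.
E[V | stage 3] = (1+3+7+9+10)/5 = 6.
E[V | stage 4] = (1+7+9+11)/4 = 7.
By the law of total expectation,
E[V] = (1/4)·(4) + (1/4)·(21/4) + (1/4)·(6) + (1/4)·(7) = 89/16.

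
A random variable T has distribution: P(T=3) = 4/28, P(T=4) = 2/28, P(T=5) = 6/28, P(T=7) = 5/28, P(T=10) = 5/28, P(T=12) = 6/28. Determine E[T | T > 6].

P(T > 6) = 4/7.
Σ over the event: 7·5/28 + 10·5/28 + 12·3/14 = 157/28.
E[T | T > 6] = (157/28) / (4/7) = 157/16.

157/16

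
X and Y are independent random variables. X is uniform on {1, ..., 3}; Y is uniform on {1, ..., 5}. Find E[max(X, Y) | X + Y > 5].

Outcomes with X + Y > 5: (1,5), (2,4), (2,5), (3,3), (3,4), (3,5), each with probability 1/15.
E[max(X, Y) | X + Y > 5] = (5 + 4 + 5 + 3 + 4 + 5) / 6 = 13/3.

13/3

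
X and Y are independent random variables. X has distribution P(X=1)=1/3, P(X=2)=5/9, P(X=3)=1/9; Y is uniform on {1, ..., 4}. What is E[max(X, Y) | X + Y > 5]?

27/7

P(X + Y > 5) = 7/36.
Summing max(X,Y)·P(x,y) over outcomes with X + Y > 5 gives 3/4.
E[max(X, Y) | X + Y > 5] = (3/4) / (7/36) = 27/7.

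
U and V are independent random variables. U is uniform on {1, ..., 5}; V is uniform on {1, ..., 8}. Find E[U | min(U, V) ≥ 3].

4

P(min(U, V) ≥ 3) = 9/20.
Summing U·P(x,y) over outcomes with min(U, V) ≥ 3 gives 9/5.
E[U | min(U, V) ≥ 3] = (9/5) / (9/20) = 4.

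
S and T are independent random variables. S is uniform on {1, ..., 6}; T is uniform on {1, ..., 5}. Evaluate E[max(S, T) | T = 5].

Outcomes with T = 5: (1,5), (2,5), (3,5), (4,5), (5,5), (6,5), each with probability 1/30.
E[max(S, T) | T = 5] = (5 + 5 + 5 + 5 + 5 + 6) / 6 = 31/6.

31/6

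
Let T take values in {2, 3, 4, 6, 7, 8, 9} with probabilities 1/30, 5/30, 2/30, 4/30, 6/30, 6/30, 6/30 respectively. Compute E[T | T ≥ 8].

17/2

P(T ≥ 8) = 2/5.
Σ over the event: 8·1/5 + 9·1/5 = 17/5.
E[T | T ≥ 8] = (17/5) / (2/5) = 17/2.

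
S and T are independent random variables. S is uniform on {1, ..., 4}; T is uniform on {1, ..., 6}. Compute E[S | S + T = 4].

2

Outcomes with S + T = 4: (1,3), (2,2), (3,1), each with probability 1/24.
E[S | S + T = 4] = (1 + 2 + 3) / 3 = 2.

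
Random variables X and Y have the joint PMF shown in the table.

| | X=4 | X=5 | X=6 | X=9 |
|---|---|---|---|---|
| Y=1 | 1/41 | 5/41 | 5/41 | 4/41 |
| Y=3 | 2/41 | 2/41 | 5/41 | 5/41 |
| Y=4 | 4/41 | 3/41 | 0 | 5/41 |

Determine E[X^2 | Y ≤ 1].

43

P(Y ≤ 1) = 15/41.
Σ X^2·P over the event = 16·(1/41) + 25·(5/41) + 36·(5/41) + 81·(4/41) = 645/41.
E[X^2 | Y ≤ 1] = (645/41) / (15/41) = 43.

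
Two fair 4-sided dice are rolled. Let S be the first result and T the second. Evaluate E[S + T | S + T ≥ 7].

22/3

Outcomes with S + T ≥ 7: (3,4), (4,3), (4,4), each with probability 1/16.
E[S + T | S + T ≥ 7] = (7 + 7 + 8) / 3 = 22/3.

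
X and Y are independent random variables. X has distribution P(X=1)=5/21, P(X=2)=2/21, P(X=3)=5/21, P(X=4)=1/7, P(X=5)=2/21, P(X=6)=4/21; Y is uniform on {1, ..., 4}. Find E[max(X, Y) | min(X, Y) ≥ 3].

127/28

P(min(X, Y) ≥ 3) = 1/3.
Summing max(X,Y)·P(x,y) over outcomes with min(X, Y) ≥ 3 gives 127/84.
E[max(X, Y) | min(X, Y) ≥ 3] = (127/84) / (1/3) = 127/28.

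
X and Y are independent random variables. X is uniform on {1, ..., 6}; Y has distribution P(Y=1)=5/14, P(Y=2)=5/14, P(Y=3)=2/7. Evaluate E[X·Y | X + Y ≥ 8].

P(X + Y ≥ 8) = 13/84.
Summing XY·P(x,y) over outcomes with X + Y ≥ 8 gives 16/7.
E[X·Y | X + Y ≥ 8] = (16/7) / (13/84) = 192/13.

192/13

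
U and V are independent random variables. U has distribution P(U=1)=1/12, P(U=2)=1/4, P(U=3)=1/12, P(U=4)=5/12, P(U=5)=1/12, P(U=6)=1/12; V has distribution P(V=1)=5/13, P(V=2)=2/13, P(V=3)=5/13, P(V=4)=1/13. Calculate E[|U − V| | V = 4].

13/12

P(V = 4) = 1/13.
Summing |U−V|·P(x,y) over outcomes with V = 4 gives 1/12.
E[|U − V| | V = 4] = (1/12) / (1/13) = 13/12.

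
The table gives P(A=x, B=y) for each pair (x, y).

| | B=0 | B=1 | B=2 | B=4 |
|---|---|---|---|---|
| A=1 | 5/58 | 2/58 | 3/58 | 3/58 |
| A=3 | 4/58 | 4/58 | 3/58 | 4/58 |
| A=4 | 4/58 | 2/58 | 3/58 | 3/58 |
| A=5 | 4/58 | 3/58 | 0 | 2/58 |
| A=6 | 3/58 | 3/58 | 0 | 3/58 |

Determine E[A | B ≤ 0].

71/20

P(B ≤ 0) = 10/29.
Σ A·P over the event = 1·(5/58) + 3·(4/58) + 4·(4/58) + 5·(4/58) + 6·(3/58) = 71/58.
E[A | B ≤ 0] = (71/58) / (10/29) = 71/20.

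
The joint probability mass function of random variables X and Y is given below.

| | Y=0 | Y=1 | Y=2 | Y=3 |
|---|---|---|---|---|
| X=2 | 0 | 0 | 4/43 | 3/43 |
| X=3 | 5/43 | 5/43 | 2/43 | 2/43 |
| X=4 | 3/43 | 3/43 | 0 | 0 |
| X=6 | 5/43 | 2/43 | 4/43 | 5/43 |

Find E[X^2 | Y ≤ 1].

P(Y ≤ 1) = 23/43.
Σ X^2·P over the event = 9·(5/43) + 9·(5/43) + 16·(3/43) + 16·(3/43) + 36·(5/43) + 36·(2/43) = 438/43.
E[X^2 | Y ≤ 1] = (438/43) / (23/43) = 438/23.

438/23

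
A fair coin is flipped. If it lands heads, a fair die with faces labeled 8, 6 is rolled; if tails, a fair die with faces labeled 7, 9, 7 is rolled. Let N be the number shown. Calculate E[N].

22/3

E[N | heads] = (8+6)/2 = 7.
E[N | tails] = (7+9+7)/3 = 23/3.
By the law of total expectation,
E[N] = (1/2)·(7) + (1/2)·(23/3) = 22/3.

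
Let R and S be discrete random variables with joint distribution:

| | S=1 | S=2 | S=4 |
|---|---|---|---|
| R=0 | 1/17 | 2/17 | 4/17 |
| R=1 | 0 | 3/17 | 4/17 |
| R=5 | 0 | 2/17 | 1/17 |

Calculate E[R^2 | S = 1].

0

P(S = 1) = 1/17.
Σ R^2·P over the event = 0·(1/17) = 0.
E[R^2 | S = 1] = (0) / (1/17) = 0.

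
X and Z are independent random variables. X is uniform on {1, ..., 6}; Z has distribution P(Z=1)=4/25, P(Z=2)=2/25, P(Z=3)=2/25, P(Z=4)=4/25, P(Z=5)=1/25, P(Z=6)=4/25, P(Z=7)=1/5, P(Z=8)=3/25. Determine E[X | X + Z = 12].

P(X + Z = 12) = 2/25.
Summing X·P(x,y) over outcomes with X + Z = 12 gives 61/150.
E[X | X + Z = 12] = (61/150) / (2/25) = 61/12.

61/12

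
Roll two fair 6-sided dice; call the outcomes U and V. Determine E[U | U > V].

14/3

P(U > V) = 5/12.
Summing U·P(x,y) over outcomes with U > V gives 35/18.
E[U | U > V] = (35/18) / (5/12) = 14/3.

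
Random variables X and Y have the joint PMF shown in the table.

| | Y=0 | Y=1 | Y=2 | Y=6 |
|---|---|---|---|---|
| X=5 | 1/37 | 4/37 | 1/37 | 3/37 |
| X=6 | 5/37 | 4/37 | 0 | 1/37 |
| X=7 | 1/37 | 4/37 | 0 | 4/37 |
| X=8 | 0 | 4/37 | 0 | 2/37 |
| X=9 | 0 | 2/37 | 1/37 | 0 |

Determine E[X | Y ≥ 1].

67/10

P(Y ≥ 1) = 30/37.
Summing X·P(X=x,Y=y) over the conditioning event gives 201/37.
E[X | Y ≥ 1] = (201/37) / (30/37) = 67/10.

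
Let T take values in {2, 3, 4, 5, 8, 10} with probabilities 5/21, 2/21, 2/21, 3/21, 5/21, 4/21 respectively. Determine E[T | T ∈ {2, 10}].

P(T ∈ {2, 10}) = 3/7.
Σ over the event: 2·5/21 + 10·4/21 = 50/21.
E[T | T ∈ {2, 10}] = (50/21) / (3/7) = 50/9.

50/9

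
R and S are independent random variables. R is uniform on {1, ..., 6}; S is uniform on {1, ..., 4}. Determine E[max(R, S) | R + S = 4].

P(R + S = 4) = 1/8.
Summing max(R,S)·P(x,y) over outcomes with R + S = 4 gives 1/3.
E[max(R, S) | R + S = 4] = (1/3) / (1/8) = 8/3.

8/3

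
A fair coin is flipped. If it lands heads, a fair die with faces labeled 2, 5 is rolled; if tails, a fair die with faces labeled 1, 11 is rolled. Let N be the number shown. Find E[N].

E[N | heads] = (2+5)/2 = 7/2.
E[N | tails] = (1+11)/2 = 6.
By the law of total expectation,
E[N] = (1/2)·(7/2) + (1/2)·(6) = 19/4.

19/4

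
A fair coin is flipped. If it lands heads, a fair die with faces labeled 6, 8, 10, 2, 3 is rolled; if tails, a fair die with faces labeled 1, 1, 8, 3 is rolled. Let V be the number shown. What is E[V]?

181/40

E[V | heads] = (6+8+10+2+3)/5 = 29/5.
E[V | tails] = (1+1+8+3)/4 = 13/4.
By the law of total expectation,
E[V] = (1/2)·(29/5) + (1/2)·(13/4) = 181/40.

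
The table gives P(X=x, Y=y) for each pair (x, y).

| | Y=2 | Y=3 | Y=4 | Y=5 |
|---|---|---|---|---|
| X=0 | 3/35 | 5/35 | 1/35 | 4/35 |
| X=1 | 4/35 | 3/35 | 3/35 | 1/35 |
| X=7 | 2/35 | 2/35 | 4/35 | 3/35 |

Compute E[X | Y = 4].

P(Y = 4) = 8/35.
Σ X·P over the event = 0·(1/35) + 1·(3/35) + 7·(4/35) = 31/35.
E[X | Y = 4] = (31/35) / (8/35) = 31/8.

31/8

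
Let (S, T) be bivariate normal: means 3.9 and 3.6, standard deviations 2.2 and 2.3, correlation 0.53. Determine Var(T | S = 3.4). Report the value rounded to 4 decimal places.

Var(T | S=x) = (1 − ρ²)·σ_T².
Var(T | S=3.4) = (2.3)²·(1 − (0.53)²) = 5.29·0.7191 = 3.8040.

3.8040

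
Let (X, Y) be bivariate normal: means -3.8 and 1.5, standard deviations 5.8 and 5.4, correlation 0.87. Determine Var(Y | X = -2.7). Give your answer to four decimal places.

The conditional variance in a bivariate normal is σ_Y²(1 − ρ²), independent of x.
Var(Y | X=-2.7) = (5.4)²·(1 − (0.87)²) = 29.16·0.2431 = 7.0888.

7.0888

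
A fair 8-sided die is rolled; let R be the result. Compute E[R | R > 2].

Given R > 2, R is equally likely to be any of {3, 4, 5, 6, 7, 8}.
E[R | R > 2] = (3 + 4 + 5 + 6 + 7 + 8) / 6 = 11/2.

11/2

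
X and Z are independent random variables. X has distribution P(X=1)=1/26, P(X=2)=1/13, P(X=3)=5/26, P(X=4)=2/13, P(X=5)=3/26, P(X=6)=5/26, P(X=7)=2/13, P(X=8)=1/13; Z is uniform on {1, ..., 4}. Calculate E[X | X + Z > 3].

P(X + Z > 3) = 25/26.
Summing X·P(x,y) over outcomes with X + Z > 3 gives 19/4.
E[X | X + Z > 3] = (19/4) / (25/26) = 247/50.

247/50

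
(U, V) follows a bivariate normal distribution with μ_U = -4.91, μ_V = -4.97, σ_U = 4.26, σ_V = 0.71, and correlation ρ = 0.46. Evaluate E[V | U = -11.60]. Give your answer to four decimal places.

-5.4829

E[V | U=x] = μ_V + ρ(σ_V/σ_U)(x − μ_U) for jointly normal variables.
E[V | U=-11.60] = -4.97 + (0.46)·(0.71/4.26)·(-11.60 − (-4.91)) = -4.97 + (0.076667)·(-6.69) = -5.4829.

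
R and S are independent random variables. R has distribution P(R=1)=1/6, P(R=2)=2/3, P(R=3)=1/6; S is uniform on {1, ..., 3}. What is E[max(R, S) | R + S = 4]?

7/3

P(R + S = 4) = 1/3.
Summing max(R,S)·P(x,y) over outcomes with R + S = 4 gives 7/9.
E[max(R, S) | R + S = 4] = (7/9) / (1/3) = 7/3.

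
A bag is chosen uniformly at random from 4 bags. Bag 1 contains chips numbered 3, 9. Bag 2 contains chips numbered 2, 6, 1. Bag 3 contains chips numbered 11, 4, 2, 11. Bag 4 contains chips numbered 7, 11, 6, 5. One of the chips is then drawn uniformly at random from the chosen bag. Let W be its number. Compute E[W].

93/16

E[W | bag 1] = (3+9)/2 = 6.
E[W | bag 2] = (2+6+1)/3 = 3.
E[W | bag 3] = (11+4+2+11)/4 = 7.
E[W | bag 4] = (7+11+6+5)/4 = 29/4.
E[W] = (1/4)·(6) + (1/4)·(3) + (1/4)·(7) + (1/4)·(29/4) = 93/16.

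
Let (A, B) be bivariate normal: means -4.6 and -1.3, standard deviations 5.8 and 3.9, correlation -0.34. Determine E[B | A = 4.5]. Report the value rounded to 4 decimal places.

-3.3804

E[B | A=x] = μ_B + ρ(σ_B/σ_A)(x − μ_A) for jointly normal variables.
E[B | A=4.5] = -1.3 + (-0.34)·(3.9/5.8)·(4.5 − (-4.6)) = -1.3 + (-0.22862)·(9.1) = -3.3804.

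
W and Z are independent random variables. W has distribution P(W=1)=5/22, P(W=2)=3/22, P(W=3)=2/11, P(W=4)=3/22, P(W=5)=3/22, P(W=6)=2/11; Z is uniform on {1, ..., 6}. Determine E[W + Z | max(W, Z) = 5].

23/3

P(max(W, Z) = 5) = 5/22.
Summing (W+Z)·P(x,y) over outcomes with max(W, Z) = 5 gives 115/66.
E[W + Z | max(W, Z) = 5] = (115/66) / (5/22) = 23/3.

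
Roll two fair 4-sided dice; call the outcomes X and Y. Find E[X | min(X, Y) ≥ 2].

P(min(X, Y) ≥ 2) = 9/16.
Summing X·P(x,y) over outcomes with min(X, Y) ≥ 2 gives 27/16.
E[X | min(X, Y) ≥ 2] = (27/16) / (9/16) = 3.

3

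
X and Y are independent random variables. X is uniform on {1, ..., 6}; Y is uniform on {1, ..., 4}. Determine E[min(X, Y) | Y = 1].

P(Y = 1) = 1/4.
Summing min(X,Y)·P(x,y) over outcomes with Y = 1 gives 1/4.
E[min(X, Y) | Y = 1] = (1/4) / (1/4) = 1.

1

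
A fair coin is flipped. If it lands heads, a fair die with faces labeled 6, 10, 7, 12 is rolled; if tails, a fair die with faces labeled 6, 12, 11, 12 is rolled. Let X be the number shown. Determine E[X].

19/2

E[X | heads] = (6+10+7+12)/4 = 35/4.
E[X | tails] = (6+12+11+12)/4 = 41/4.
By the law of total expectation,
E[X] = (1/2)·(35/4) + (1/2)·(41/4) = 19/2.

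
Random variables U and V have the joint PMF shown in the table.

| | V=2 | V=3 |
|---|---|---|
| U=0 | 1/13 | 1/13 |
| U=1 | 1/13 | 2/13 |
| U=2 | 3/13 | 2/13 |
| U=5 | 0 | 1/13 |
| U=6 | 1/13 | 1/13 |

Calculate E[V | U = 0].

P(U = 0) = 2/13.
Σ V·P over the event = 2·(1/13) + 3·(1/13) = 5/13.
E[V | U = 0] = (5/13) / (2/13) = 5/2.

5/2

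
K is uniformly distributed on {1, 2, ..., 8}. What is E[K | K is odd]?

4

Given K is odd, K is equally likely to be any of {1, 3, 5, 7}.
E[K | K is odd] = (1 + 3 + 5 + 7) / 4 = 4.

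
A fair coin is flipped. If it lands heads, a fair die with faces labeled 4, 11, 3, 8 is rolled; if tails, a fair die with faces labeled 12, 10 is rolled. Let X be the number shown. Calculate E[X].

35/4

E[X | heads] = (4+11+3+8)/4 = 13/2.
E[X | tails] = (12+10)/2 = 11.
E[X] = (1/2)·(13/2) + (1/2)·(11) = 35/4.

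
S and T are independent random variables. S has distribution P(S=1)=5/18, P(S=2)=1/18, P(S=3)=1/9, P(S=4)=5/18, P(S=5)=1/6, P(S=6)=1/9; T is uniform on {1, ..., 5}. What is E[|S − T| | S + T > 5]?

111/58

P(S + T > 5) = 29/45.
Summing |S−T|·P(x,y) over outcomes with S + T > 5 gives 37/30.
E[|S − T| | S + T > 5] = (37/30) / (29/45) = 111/58.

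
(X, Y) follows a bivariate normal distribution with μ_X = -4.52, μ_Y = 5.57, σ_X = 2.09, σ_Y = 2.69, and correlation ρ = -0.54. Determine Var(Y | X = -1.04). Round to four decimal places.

Var(Y | X=x) = (1 − ρ²)·σ_Y².
Var(Y | X=-1.04) = (2.69)²·(1 − (-0.54)²) = 7.2361·0.7084 = 5.1261.

5.1261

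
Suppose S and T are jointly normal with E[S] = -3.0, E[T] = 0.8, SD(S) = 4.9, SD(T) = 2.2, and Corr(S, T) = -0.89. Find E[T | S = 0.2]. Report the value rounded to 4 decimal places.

The regression of T on S has slope ρ·σ_T/σ_S and passes through (μ_S, μ_T).
E[T | S=0.2] = 0.8 + (-0.89)·(2.2/4.9)·(0.2 − (-3.0)) = 0.8 + (-0.39959)·(3.2) = -0.4787.

-0.4787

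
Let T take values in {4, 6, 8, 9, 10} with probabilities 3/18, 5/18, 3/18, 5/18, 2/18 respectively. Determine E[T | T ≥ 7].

P(T ≥ 7) = 5/9.
Σ over the event: 8·1/6 + 9·5/18 + 10·1/9 = 89/18.
E[T | T ≥ 7] = (89/18) / (5/9) = 89/10.

89/10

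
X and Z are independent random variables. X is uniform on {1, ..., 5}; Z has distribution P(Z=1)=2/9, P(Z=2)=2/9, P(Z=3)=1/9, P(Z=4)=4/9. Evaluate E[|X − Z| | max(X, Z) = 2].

2/3

P(max(X, Z) = 2) = 2/15.
Summing |X−Z|·P(x,y) over outcomes with max(X, Z) = 2 gives 4/45.
E[|X − Z| | max(X, Z) = 2] = (4/45) / (2/15) = 2/3.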